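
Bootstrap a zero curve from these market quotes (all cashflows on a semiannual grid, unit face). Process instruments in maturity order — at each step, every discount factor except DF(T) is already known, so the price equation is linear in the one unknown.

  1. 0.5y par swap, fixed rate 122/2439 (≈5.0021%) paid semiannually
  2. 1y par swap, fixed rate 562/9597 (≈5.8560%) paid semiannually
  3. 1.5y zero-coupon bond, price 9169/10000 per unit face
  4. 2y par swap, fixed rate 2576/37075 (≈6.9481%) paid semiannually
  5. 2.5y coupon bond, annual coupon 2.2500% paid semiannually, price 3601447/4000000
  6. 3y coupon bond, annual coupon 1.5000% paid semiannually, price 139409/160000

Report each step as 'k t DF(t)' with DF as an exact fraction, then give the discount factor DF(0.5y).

1 1/2 2439/2500
2 1 4719/5000
3 3/2 9169/10000
4 2 1089/1250
5 5/2 8491/10000
6 3 8309/10000
DF(0.5y) = 2439/2500 ≈ 0.975600

step 1 [0.5y] swap r/2=61/2439: DF=(1 − 61/2439·(0))/(1+61/2439) = 2439/2500 ≈ 0.975600
step 2 [1y] swap r/2=281/9597: DF=(1 − 281/9597·(0.975600))/(1+281/9597) = 4719/5000 ≈ 0.943800
step 3 [1.5y] zero: DF = P = 9169/10000 ≈ 0.916900
step 4 [2y] swap r/2=1288/37075: DF=(1 − 1288/37075·(0.975600+0.943800+0.916900))/(1+1288/37075) = 1089/1250 ≈ 0.871200
step 5 [2.5y] bond c/2=9/800: DF=(3601447/4000000 − 9/800·(0.975600+0.943800+0.916900+0.871200))/(1+9/800) = 8491/10000 ≈ 0.849100
step 6 [3y] bond c/2=3/400: DF=(139409/160000 − 3/400·(0.975600+0.943800+0.916900+0.871200+0.849100))/(1+3/400) = 8309/10000 ≈ 0.830900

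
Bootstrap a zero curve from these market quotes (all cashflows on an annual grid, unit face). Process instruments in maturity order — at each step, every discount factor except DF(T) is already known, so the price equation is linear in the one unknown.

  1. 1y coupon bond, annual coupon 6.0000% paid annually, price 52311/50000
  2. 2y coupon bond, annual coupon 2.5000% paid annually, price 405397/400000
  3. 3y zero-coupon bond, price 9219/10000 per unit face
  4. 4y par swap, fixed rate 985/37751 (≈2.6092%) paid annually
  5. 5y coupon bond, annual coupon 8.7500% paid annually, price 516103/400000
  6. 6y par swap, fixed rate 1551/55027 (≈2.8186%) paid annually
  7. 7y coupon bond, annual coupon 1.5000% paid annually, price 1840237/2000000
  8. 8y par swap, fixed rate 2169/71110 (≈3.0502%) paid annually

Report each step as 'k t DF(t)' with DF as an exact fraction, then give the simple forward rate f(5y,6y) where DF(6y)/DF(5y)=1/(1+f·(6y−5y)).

1 1 987/1000
2 2 9647/10000
3 3 9219/10000
4 4 1803/2000
5 5 8827/10000
6 6 8449/10000
7 7 2063/2500
8 8 7831/10000
f(5y,6y) = ((8827/10000)/(8449/10000) − 1)/(1) = 54/1207 ≈ 4.4739%

step 1 [1y] bond c/1=3/50: DF=(52311/50000 − 3/50·(0))/(1+3/50) = 987/1000 ≈ 0.987000
step 2 [2y] bond c/1=1/40: DF=(405397/400000 − 1/40·(0.987000))/(1+1/40) = 9647/10000 ≈ 0.964700
step 3 [3y] zero: DF = P = 9219/10000 ≈ 0.921900
step 4 [4y] swap r/1=985/37751: DF=(1 − 985/37751·(0.987000+0.964700+0.921900))/(1+985/37751) = 1803/2000 ≈ 0.901500
step 5 [5y] bond c/1=7/80: DF=(516103/400000 − 7/80·(0.987000+0.964700+0.921900+0.901500))/(1+7/80) = 8827/10000 ≈ 0.882700
step 6 [6y] swap r/1=1551/55027: DF=(1 − 1551/55027·(0.987000+0.964700+0.921900+0.901500+0.882700))/(1+1551/55027) = 8449/10000 ≈ 0.844900
step 7 [7y] bond c/1=3/200: DF=(1840237/2000000 − 3/200·(0.987000+0.964700+0.921900+0.901500+0.882700+0.844900))/(1+3/200) = 2063/2500 ≈ 0.825200
step 8 [8y] swap r/1=2169/71110: DF=(1 − 2169/71110·(0.987000+0.964700+0.921900+0.901500+0.882700+0.844900+0.825200))/(1+2169/71110) = 7831/10000 ≈ 0.783100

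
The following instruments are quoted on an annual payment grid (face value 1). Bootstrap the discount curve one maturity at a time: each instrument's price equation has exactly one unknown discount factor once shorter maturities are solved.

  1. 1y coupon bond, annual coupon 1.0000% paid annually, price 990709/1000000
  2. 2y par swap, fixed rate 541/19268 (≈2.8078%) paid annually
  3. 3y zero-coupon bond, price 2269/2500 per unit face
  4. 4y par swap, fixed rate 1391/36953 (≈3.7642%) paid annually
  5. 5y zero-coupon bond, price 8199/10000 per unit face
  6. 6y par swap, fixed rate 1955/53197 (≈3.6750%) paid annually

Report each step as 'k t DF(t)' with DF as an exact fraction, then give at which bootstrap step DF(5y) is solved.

1 1 9809/10000
2 2 9459/10000
3 3 2269/2500
4 4 8609/10000
5 5 8199/10000
6 6 1609/2000
DF(5y) is solved at step 5

step 1 [1y] bond c/1=1/100: DF=(990709/1000000 − 1/100·(0))/(1+1/100) = 9809/10000 ≈ 0.980900
step 2 [2y] swap r/1=541/19268: DF=(1 − 541/19268·(0.980900))/(1+541/19268) = 9459/10000 ≈ 0.945900
step 3 [3y] zero: DF = P = 2269/2500 ≈ 0.907600
step 4 [4y] swap r/1=1391/36953: DF=(1 − 1391/36953·(0.980900+0.945900+0.907600))/(1+1391/36953) = 8609/10000 ≈ 0.860900
step 5 [5y] zero: DF = P = 8199/10000 ≈ 0.819900
step 6 [6y] swap r/1=1955/53197: DF=(1 − 1955/53197·(0.980900+0.945900+0.907600+0.860900+0.819900))/(1+1955/53197) = 1609/2000 ≈ 0.804500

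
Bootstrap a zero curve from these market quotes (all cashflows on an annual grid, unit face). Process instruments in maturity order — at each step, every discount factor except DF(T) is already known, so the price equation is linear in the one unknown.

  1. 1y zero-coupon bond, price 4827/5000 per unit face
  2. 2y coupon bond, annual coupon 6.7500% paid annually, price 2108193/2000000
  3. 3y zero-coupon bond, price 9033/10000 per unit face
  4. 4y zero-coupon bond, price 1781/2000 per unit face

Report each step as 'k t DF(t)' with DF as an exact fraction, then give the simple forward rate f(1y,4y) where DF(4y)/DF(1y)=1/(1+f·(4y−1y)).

1 1 4827/5000
2 2 579/625
3 3 9033/10000
4 4 1781/2000
f(1y,4y) = ((4827/5000)/(1781/2000) − 1)/(3) = 749/26715 ≈ 2.8037%

step 1 [1y] zero: DF = P = 4827/5000 ≈ 0.965400
step 2 [2y] bond c/1=27/400: DF=(2108193/2000000 − 27/400·(0.965400))/(1+27/400) = 579/625 ≈ 0.926400
step 3 [3y] zero: DF = P = 9033/10000 ≈ 0.903300
step 4 [4y] zero: DF = P = 1781/2000 ≈ 0.890500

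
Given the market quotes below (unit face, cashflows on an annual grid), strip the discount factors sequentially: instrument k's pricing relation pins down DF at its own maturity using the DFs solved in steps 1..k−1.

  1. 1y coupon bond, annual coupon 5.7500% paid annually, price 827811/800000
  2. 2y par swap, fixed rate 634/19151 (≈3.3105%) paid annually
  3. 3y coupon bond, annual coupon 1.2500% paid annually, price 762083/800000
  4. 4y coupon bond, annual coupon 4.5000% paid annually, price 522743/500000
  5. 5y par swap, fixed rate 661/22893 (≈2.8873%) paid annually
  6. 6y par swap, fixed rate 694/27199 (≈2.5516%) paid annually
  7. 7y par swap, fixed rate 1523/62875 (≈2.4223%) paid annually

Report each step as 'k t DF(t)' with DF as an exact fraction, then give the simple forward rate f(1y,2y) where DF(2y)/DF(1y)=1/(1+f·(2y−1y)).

1 1 1957/2000
2 2 4683/5000
3 3 2293/2500
4 4 1757/2000
5 5 4339/5000
6 6 2153/2500
7 7 8477/10000
f(1y,2y) = ((1957/2000)/(4683/5000) − 1)/(1) = 419/9366 ≈ 4.4736%

step 1 [1y] bond c/1=23/400: DF=(827811/800000 − 23/400·(0))/(1+23/400) = 1957/2000 ≈ 0.978500
step 2 [2y] swap r/1=634/19151: DF=(1 − 634/19151·(0.978500))/(1+634/19151) = 4683/5000 ≈ 0.936600
step 3 [3y] bond c/1=1/80: DF=(762083/800000 − 1/80·(0.978500+0.936600))/(1+1/80) = 2293/2500 ≈ 0.917200
step 4 [4y] bond c/1=9/200: DF=(522743/500000 − 9/200·(0.978500+0.936600+0.917200))/(1+9/200) = 1757/2000 ≈ 0.878500
step 5 [5y] swap r/1=661/22893: DF=(1 − 661/22893·(0.978500+0.936600+0.917200+0.878500))/(1+661/22893) = 4339/5000 ≈ 0.867800
step 6 [6y] swap r/1=694/27199: DF=(1 − 694/27199·(0.978500+0.936600+0.917200+0.878500+0.867800))/(1+694/27199) = 2153/2500 ≈ 0.861200
step 7 [7y] swap r/1=1523/62875: DF=(1 − 1523/62875·(0.978500+0.936600+0.917200+0.878500+0.867800+0.861200))/(1+1523/62875) = 8477/10000 ≈ 0.847700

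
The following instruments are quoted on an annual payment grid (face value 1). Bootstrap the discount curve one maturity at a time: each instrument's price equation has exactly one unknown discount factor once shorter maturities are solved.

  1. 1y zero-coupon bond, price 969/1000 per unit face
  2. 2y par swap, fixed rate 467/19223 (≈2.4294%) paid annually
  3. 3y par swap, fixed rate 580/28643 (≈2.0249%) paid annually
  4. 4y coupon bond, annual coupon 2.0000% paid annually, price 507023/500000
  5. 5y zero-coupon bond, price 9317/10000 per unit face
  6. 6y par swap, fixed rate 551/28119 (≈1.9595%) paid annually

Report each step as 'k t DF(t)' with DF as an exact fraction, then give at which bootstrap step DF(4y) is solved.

1 1 969/1000
2 2 9533/10000
3 3 471/500
4 4 469/500
5 5 9317/10000
6 6 4449/5000
DF(4y) is solved at step 4

step 1 [1y] zero: DF = P = 969/1000 ≈ 0.969000
step 2 [2y] swap r/1=467/19223: DF=(1 − 467/19223·(0.969000))/(1+467/19223) = 9533/10000 ≈ 0.953300
step 3 [3y] swap r/1=580/28643: DF=(1 − 580/28643·(0.969000+0.953300))/(1+580/28643) = 471/500 ≈ 0.942000
step 4 [4y] bond c/1=1/50: DF=(507023/500000 − 1/50·(0.969000+0.953300+0.942000))/(1+1/50) = 469/500 ≈ 0.938000
step 5 [5y] zero: DF = P = 9317/10000 ≈ 0.931700
step 6 [6y] swap r/1=551/28119: DF=(1 − 551/28119·(0.969000+0.953300+0.942000+0.938000+0.931700))/(1+551/28119) = 4449/5000 ≈ 0.889800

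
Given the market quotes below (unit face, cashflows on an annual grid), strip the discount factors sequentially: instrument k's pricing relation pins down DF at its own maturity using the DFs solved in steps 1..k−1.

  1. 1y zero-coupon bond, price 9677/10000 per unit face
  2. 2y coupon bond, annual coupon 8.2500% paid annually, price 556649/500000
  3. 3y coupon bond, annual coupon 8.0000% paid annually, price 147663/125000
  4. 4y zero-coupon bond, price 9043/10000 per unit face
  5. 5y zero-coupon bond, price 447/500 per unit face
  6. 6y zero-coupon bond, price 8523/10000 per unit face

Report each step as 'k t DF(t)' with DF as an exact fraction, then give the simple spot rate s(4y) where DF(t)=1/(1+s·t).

step 1 [1y] zero: DF = P = 9677/10000 ≈ 0.967700
step 2 [2y] bond c/1=33/400: DF=(556649/500000 − 33/400·(0.967700))/(1+33/400) = 9547/10000 ≈ 0.954700
step 3 [3y] bond c/1=2/25: DF=(147663/125000 − 2/25·(0.967700+0.954700))/(1+2/25) = 4757/5000 ≈ 0.951400
step 4 [4y] zero: DF = P = 9043/10000 ≈ 0.904300
step 5 [5y] zero: DF = P = 447/500 ≈ 0.894000
step 6 [6y] zero: DF = P = 8523/10000 ≈ 0.852300

1 1 9677/10000
2 2 9547/10000
3 3 4757/5000
4 4 9043/10000
5 5 447/500
6 6 8523/10000
s(4y) = (1/(9043/10000) − 1)/(4) = 957/36172 ≈ 2.6457%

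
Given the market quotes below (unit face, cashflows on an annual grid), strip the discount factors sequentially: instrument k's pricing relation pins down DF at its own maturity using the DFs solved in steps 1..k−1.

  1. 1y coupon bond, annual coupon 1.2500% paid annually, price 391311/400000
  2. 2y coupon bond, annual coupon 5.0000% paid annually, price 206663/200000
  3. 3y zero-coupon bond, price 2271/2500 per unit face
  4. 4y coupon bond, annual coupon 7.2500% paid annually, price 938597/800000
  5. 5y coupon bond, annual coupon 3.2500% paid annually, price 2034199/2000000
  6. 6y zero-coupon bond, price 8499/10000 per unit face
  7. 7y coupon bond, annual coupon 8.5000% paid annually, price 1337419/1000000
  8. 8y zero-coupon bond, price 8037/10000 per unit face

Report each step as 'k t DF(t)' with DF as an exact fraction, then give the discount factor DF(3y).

step 1 [1y] bond c/1=1/80: DF=(391311/400000 − 1/80·(0))/(1+1/80) = 4831/5000 ≈ 0.966200
step 2 [2y] bond c/1=1/20: DF=(206663/200000 − 1/20·(0.966200))/(1+1/20) = 9381/10000 ≈ 0.938100
step 3 [3y] zero: DF = P = 2271/2500 ≈ 0.908400
step 4 [4y] bond c/1=29/400: DF=(938597/800000 − 29/400·(0.966200+0.938100+0.908400))/(1+29/400) = 4519/5000 ≈ 0.903800
step 5 [5y] bond c/1=13/400: DF=(2034199/2000000 − 13/400·(0.966200+0.938100+0.908400+0.903800))/(1+13/400) = 8681/10000 ≈ 0.868100
step 6 [6y] zero: DF = P = 8499/10000 ≈ 0.849900
step 7 [7y] bond c/1=17/200: DF=(1337419/1000000 − 17/200·(0.966200+0.938100+0.908400+0.903800+0.868100+0.849900))/(1+17/200) = 8069/10000 ≈ 0.806900
step 8 [8y] zero: DF = P = 8037/10000 ≈ 0.803700

1 1 4831/5000
2 2 9381/10000
3 3 2271/2500
4 4 4519/5000
5 5 8681/10000
6 6 8499/10000
7 7 8069/10000
8 8 8037/10000
DF(3y) = 2271/2500 ≈ 0.908400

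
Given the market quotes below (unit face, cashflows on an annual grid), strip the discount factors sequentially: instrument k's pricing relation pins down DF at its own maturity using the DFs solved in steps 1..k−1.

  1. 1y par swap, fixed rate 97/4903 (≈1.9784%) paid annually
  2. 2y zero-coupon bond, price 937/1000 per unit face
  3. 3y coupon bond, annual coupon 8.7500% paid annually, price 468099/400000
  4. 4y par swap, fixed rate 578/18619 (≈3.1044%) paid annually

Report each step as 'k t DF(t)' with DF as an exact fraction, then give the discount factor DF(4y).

1 1 4903/5000
2 2 937/1000
3 3 4609/5000
4 4 2211/2500
DF(4y) = 2211/2500 ≈ 0.884400

step 1 [1y] swap r/1=97/4903: DF=(1 − 97/4903·(0))/(1+97/4903) = 4903/5000 ≈ 0.980600
step 2 [2y] zero: DF = P = 937/1000 ≈ 0.937000
step 3 [3y] bond c/1=7/80: DF=(468099/400000 − 7/80·(0.980600+0.937000))/(1+7/80) = 4609/5000 ≈ 0.921800
step 4 [4y] swap r/1=578/18619: DF=(1 − 578/18619·(0.980600+0.937000+0.921800))/(1+578/18619) = 2211/2500 ≈ 0.884400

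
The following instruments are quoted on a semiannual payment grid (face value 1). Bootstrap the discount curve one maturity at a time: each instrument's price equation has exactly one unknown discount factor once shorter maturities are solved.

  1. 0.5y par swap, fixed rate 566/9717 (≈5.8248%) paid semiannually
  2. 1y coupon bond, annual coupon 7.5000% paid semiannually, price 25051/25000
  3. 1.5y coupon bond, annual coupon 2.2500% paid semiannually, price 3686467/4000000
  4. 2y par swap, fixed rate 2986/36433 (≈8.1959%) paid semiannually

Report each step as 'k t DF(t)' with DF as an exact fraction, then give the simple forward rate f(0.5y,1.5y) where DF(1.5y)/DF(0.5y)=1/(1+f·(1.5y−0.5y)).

step 1 [0.5y] swap r/2=283/9717: DF=(1 − 283/9717·(0))/(1+283/9717) = 9717/10000 ≈ 0.971700
step 2 [1y] bond c/2=3/80: DF=(25051/25000 − 3/80·(0.971700))/(1+3/80) = 9307/10000 ≈ 0.930700
step 3 [1.5y] bond c/2=9/800: DF=(3686467/4000000 − 9/800·(0.971700+0.930700))/(1+9/800) = 4451/5000 ≈ 0.890200
step 4 [2y] swap r/2=1493/36433: DF=(1 − 1493/36433·(0.971700+0.930700+0.890200))/(1+1493/36433) = 8507/10000 ≈ 0.850700

1 1/2 9717/10000
2 1 9307/10000
3 3/2 4451/5000
4 2 8507/10000
f(0.5y,1.5y) = ((9717/10000)/(4451/5000) − 1)/(1) = 815/8902 ≈ 9.1552%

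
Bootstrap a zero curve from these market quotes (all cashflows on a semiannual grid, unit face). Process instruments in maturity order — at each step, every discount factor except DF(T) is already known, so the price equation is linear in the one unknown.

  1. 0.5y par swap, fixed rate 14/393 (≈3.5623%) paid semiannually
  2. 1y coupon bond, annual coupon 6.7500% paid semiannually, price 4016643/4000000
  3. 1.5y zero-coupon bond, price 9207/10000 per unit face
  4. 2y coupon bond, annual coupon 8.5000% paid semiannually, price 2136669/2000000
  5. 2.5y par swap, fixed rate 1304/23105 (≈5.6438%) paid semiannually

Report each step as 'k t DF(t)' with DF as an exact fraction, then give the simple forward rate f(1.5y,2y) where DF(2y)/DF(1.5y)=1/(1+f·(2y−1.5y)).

1 1/2 393/400
2 1 9393/10000
3 3/2 9207/10000
4 2 9089/10000
5 5/2 1087/1250
f(1.5y,2y) = ((9207/10000)/(9089/10000) − 1)/(1/2) = 236/9089 ≈ 2.5965%

step 1 [0.5y] swap r/2=7/393: DF=(1 − 7/393·(0))/(1+7/393) = 393/400 ≈ 0.982500
step 2 [1y] bond c/2=27/800: DF=(4016643/4000000 − 27/800·(0.982500))/(1+27/800) = 9393/10000 ≈ 0.939300
step 3 [1.5y] zero: DF = P = 9207/10000 ≈ 0.920700
step 4 [2y] bond c/2=17/400: DF=(2136669/2000000 − 17/400·(0.982500+0.939300+0.920700))/(1+17/400) = 9089/10000 ≈ 0.908900
step 5 [2.5y] swap r/2=652/23105: DF=(1 − 652/23105·(0.982500+0.939300+0.920700+0.908900))/(1+652/23105) = 1087/1250 ≈ 0.869600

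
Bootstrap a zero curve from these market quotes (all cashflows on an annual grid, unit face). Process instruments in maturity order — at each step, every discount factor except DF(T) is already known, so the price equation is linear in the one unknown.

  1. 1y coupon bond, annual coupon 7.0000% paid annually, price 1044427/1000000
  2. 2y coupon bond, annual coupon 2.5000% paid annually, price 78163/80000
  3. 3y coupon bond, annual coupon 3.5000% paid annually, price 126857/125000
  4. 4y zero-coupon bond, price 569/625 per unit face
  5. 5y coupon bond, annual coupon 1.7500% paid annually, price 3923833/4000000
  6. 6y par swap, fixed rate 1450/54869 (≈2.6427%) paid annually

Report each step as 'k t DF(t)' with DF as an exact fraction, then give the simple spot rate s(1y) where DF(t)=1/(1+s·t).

step 1 [1y] bond c/1=7/100: DF=(1044427/1000000 − 7/100·(0))/(1+7/100) = 9761/10000 ≈ 0.976100
step 2 [2y] bond c/1=1/40: DF=(78163/80000 − 1/40·(0.976100))/(1+1/40) = 4647/5000 ≈ 0.929400
step 3 [3y] bond c/1=7/200: DF=(126857/125000 − 7/200·(0.976100+0.929400))/(1+7/200) = 9161/10000 ≈ 0.916100
step 4 [4y] zero: DF = P = 569/625 ≈ 0.910400
step 5 [5y] bond c/1=7/400: DF=(3923833/4000000 − 7/400·(0.976100+0.929400+0.916100+0.910400))/(1+7/400) = 8999/10000 ≈ 0.899900
step 6 [6y] swap r/1=1450/54869: DF=(1 − 1450/54869·(0.976100+0.929400+0.916100+0.910400+0.899900))/(1+1450/54869) = 171/200 ≈ 0.855000

1 1 9761/10000
2 2 4647/5000
3 3 9161/10000
4 4 569/625
5 5 8999/10000
6 6 171/200
s(1y) = (1/(9761/10000) − 1)/(1) = 239/9761 ≈ 2.4485%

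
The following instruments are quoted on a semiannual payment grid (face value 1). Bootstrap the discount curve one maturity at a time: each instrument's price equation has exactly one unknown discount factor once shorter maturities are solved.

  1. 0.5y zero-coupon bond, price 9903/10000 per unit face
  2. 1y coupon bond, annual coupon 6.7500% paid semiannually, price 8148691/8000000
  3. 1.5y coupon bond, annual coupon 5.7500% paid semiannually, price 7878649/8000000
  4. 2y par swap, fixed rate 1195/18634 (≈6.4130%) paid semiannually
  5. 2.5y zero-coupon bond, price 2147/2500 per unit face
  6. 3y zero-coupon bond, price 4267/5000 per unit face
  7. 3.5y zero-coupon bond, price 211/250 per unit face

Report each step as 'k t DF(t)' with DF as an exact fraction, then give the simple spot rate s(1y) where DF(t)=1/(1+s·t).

step 1 [0.5y] zero: DF = P = 9903/10000 ≈ 0.990300
step 2 [1y] bond c/2=27/800: DF=(8148691/8000000 − 27/800·(0.990300))/(1+27/800) = 953/1000 ≈ 0.953000
step 3 [1.5y] bond c/2=23/800: DF=(7878649/8000000 − 23/800·(0.990300+0.953000))/(1+23/800) = 903/1000 ≈ 0.903000
step 4 [2y] swap r/2=1195/37268: DF=(1 − 1195/37268·(0.990300+0.953000+0.903000))/(1+1195/37268) = 1761/2000 ≈ 0.880500
step 5 [2.5y] zero: DF = P = 2147/2500 ≈ 0.858800
step 6 [3y] zero: DF = P = 4267/5000 ≈ 0.853400
step 7 [3.5y] zero: DF = P = 211/250 ≈ 0.844000

1 1/2 9903/10000
2 1 953/1000
3 3/2 903/1000
4 2 1761/2000
5 5/2 2147/2500
6 3 4267/5000
7 7/2 211/250
s(1y) = (1/(953/1000) − 1)/(1) = 47/953 ≈ 4.9318%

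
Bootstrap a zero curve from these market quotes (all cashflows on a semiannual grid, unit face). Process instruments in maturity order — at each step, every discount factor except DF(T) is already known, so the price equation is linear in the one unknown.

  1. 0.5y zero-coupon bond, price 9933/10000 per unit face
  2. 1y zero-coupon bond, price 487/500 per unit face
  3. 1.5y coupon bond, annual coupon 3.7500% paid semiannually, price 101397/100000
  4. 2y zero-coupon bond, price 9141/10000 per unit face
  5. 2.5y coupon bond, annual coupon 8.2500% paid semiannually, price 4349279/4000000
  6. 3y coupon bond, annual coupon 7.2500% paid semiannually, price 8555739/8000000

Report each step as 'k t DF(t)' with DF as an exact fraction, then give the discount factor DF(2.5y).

step 1 [0.5y] zero: DF = P = 9933/10000 ≈ 0.993300
step 2 [1y] zero: DF = P = 487/500 ≈ 0.974000
step 3 [1.5y] bond c/2=3/160: DF=(101397/100000 − 3/160·(0.993300+0.974000))/(1+3/160) = 9591/10000 ≈ 0.959100
step 4 [2y] zero: DF = P = 9141/10000 ≈ 0.914100
step 5 [2.5y] bond c/2=33/800: DF=(4349279/4000000 − 33/800·(0.993300+0.974000+0.959100+0.914100))/(1+33/800) = 8921/10000 ≈ 0.892100
step 6 [3y] bond c/2=29/800: DF=(8555739/8000000 − 29/800·(0.993300+0.974000+0.959100+0.914100+0.892100))/(1+29/800) = 1733/2000 ≈ 0.866500

1 1/2 9933/10000
2 1 487/500
3 3/2 9591/10000
4 2 9141/10000
5 5/2 8921/10000
6 3 1733/2000
DF(2.5y) = 8921/10000 ≈ 0.892100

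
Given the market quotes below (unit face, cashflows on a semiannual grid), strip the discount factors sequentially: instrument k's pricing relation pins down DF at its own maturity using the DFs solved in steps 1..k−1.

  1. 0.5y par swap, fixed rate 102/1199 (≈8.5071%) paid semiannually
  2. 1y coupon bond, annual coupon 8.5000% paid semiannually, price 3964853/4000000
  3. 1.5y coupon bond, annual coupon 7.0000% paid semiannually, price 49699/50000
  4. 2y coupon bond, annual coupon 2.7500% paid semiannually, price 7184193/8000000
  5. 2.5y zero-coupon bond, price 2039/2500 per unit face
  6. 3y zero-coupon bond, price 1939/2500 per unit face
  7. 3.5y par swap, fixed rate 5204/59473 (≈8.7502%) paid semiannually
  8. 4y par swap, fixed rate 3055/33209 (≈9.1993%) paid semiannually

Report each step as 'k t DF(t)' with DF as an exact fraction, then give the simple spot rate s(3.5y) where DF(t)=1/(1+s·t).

step 1 [0.5y] swap r/2=51/1199: DF=(1 − 51/1199·(0))/(1+51/1199) = 1199/1250 ≈ 0.959200
step 2 [1y] bond c/2=17/400: DF=(3964853/4000000 − 17/400·(0.959200))/(1+17/400) = 9117/10000 ≈ 0.911700
step 3 [1.5y] bond c/2=7/200: DF=(49699/50000 − 7/200·(0.959200+0.911700))/(1+7/200) = 8971/10000 ≈ 0.897100
step 4 [2y] bond c/2=11/800: DF=(7184193/8000000 − 11/800·(0.959200+0.911700+0.897100))/(1+11/800) = 8483/10000 ≈ 0.848300
step 5 [2.5y] zero: DF = P = 2039/2500 ≈ 0.815600
step 6 [3y] zero: DF = P = 1939/2500 ≈ 0.775600
step 7 [3.5y] swap r/2=2602/59473: DF=(1 − 2602/59473·(0.959200+0.911700+0.897100+0.848300+0.815600+0.775600))/(1+2602/59473) = 3699/5000 ≈ 0.739800
step 8 [4y] swap r/2=3055/66418: DF=(1 − 3055/66418·(0.959200+0.911700+0.897100+0.848300+0.815600+0.775600+0.739800))/(1+3055/66418) = 1389/2000 ≈ 0.694500

1 1/2 1199/1250
2 1 9117/10000
3 3/2 8971/10000
4 2 8483/10000
5 5/2 2039/2500
6 3 1939/2500
7 7/2 3699/5000
8 4 1389/2000
s(3.5y) = (1/(3699/5000) − 1)/(7/2) = 2602/25893 ≈ 10.0490%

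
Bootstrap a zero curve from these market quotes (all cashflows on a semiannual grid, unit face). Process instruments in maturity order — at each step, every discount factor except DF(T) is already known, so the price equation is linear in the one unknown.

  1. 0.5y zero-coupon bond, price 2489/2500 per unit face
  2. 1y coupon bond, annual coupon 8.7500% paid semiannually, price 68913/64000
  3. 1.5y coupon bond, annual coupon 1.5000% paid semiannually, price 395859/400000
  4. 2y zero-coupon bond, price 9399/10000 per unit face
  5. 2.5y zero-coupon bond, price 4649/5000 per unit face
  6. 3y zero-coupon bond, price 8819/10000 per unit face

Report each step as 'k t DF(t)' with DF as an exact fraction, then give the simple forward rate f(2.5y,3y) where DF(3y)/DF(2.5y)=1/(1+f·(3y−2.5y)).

1 1/2 2489/2500
2 1 9899/10000
3 3/2 387/400
4 2 9399/10000
5 5/2 4649/5000
6 3 8819/10000
f(2.5y,3y) = ((4649/5000)/(8819/10000) − 1)/(1/2) = 958/8819 ≈ 10.8629%

step 1 [0.5y] zero: DF = P = 2489/2500 ≈ 0.995600
step 2 [1y] bond c/2=7/160: DF=(68913/64000 − 7/160·(0.995600))/(1+7/160) = 9899/10000 ≈ 0.989900
step 3 [1.5y] bond c/2=3/400: DF=(395859/400000 − 3/400·(0.995600+0.989900))/(1+3/400) = 387/400 ≈ 0.967500
step 4 [2y] zero: DF = P = 9399/10000 ≈ 0.939900
step 5 [2.5y] zero: DF = P = 4649/5000 ≈ 0.929800
step 6 [3y] zero: DF = P = 8819/10000 ≈ 0.881900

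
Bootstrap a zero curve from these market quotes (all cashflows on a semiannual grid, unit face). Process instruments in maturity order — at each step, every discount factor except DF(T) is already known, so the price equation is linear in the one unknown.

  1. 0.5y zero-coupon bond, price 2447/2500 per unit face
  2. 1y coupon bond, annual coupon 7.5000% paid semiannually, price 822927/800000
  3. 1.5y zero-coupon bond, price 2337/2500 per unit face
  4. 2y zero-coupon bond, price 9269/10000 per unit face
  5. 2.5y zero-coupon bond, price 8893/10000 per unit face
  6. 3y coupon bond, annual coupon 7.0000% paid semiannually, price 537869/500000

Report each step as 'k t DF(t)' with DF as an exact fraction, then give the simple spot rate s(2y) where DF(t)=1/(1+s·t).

step 1 [0.5y] zero: DF = P = 2447/2500 ≈ 0.978800
step 2 [1y] bond c/2=3/80: DF=(822927/800000 − 3/80·(0.978800))/(1+3/80) = 9561/10000 ≈ 0.956100
step 3 [1.5y] zero: DF = P = 2337/2500 ≈ 0.934800
step 4 [2y] zero: DF = P = 9269/10000 ≈ 0.926900
step 5 [2.5y] zero: DF = P = 8893/10000 ≈ 0.889300
step 6 [3y] bond c/2=7/200: DF=(537869/500000 − 7/200·(0.978800+0.956100+0.934800+0.926900+0.889300))/(1+7/200) = 8809/10000 ≈ 0.880900

1 1/2 2447/2500
2 1 9561/10000
3 3/2 2337/2500
4 2 9269/10000
5 5/2 8893/10000
6 3 8809/10000
s(2y) = (1/(9269/10000) − 1)/(2) = 731/18538 ≈ 3.9433%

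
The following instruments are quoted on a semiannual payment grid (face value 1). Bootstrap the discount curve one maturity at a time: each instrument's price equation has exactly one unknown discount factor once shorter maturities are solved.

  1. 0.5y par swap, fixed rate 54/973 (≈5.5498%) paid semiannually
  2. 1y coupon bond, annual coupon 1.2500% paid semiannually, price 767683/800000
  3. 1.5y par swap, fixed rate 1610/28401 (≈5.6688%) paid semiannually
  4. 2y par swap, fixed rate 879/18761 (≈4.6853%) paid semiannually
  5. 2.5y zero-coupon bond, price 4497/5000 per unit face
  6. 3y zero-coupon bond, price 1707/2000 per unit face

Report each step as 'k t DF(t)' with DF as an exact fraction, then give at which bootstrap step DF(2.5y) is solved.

1 1/2 973/1000
2 1 2369/2500
3 3/2 1839/2000
4 2 9121/10000
5 5/2 4497/5000
6 3 1707/2000
DF(2.5y) is solved at step 5

step 1 [0.5y] swap r/2=27/973: DF=(1 − 27/973·(0))/(1+27/973) = 973/1000 ≈ 0.973000
step 2 [1y] bond c/2=1/160: DF=(767683/800000 − 1/160·(0.973000))/(1+1/160) = 2369/2500 ≈ 0.947600
step 3 [1.5y] swap r/2=805/28401: DF=(1 − 805/28401·(0.973000+0.947600))/(1+805/28401) = 1839/2000 ≈ 0.919500
step 4 [2y] swap r/2=879/37522: DF=(1 − 879/37522·(0.973000+0.947600+0.919500))/(1+879/37522) = 9121/10000 ≈ 0.912100
step 5 [2.5y] zero: DF = P = 4497/5000 ≈ 0.899400
step 6 [3y] zero: DF = P = 1707/2000 ≈ 0.853500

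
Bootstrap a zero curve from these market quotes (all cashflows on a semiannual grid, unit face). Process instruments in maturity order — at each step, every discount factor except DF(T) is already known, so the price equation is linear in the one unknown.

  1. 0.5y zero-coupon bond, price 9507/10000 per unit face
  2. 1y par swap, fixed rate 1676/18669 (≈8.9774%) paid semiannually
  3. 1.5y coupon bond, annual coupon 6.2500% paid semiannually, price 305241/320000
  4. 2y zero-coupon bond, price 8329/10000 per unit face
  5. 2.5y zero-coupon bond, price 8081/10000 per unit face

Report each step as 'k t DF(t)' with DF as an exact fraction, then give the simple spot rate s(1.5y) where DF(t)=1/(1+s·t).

step 1 [0.5y] zero: DF = P = 9507/10000 ≈ 0.950700
step 2 [1y] swap r/2=838/18669: DF=(1 − 838/18669·(0.950700))/(1+838/18669) = 4581/5000 ≈ 0.916200
step 3 [1.5y] bond c/2=1/32: DF=(305241/320000 − 1/32·(0.950700+0.916200))/(1+1/32) = 2171/2500 ≈ 0.868400
step 4 [2y] zero: DF = P = 8329/10000 ≈ 0.832900
step 5 [2.5y] zero: DF = P = 8081/10000 ≈ 0.808100

1 1/2 9507/10000
2 1 4581/5000
3 3/2 2171/2500
4 2 8329/10000
5 5/2 8081/10000
s(1.5y) = (1/(2171/2500) − 1)/(3/2) = 658/6513 ≈ 10.1029%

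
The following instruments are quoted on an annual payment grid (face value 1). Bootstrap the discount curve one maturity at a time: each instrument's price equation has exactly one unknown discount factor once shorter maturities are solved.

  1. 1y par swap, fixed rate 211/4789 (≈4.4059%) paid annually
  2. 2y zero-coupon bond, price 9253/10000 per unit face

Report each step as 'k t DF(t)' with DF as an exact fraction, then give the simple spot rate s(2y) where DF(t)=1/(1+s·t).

step 1 [1y] swap r/1=211/4789: DF=(1 − 211/4789·(0))/(1+211/4789) = 4789/5000 ≈ 0.957800
step 2 [2y] zero: DF = P = 9253/10000 ≈ 0.925300

1 1 4789/5000
2 2 9253/10000
s(2y) = (1/(9253/10000) − 1)/(2) = 747/18506 ≈ 4.0365%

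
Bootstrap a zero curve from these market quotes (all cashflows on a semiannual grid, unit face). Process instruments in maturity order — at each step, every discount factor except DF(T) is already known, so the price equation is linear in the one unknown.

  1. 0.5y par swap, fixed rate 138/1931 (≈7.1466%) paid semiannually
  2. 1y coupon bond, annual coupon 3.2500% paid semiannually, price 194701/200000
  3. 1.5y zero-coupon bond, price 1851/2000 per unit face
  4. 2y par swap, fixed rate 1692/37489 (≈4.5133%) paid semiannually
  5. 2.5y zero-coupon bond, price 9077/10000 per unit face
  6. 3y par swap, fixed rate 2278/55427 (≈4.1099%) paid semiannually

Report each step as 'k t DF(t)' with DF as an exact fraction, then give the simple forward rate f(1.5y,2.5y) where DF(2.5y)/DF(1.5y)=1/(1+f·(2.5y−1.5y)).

step 1 [0.5y] swap r/2=69/1931: DF=(1 − 69/1931·(0))/(1+69/1931) = 1931/2000 ≈ 0.965500
step 2 [1y] bond c/2=13/800: DF=(194701/200000 − 13/800·(0.965500))/(1+13/800) = 377/400 ≈ 0.942500
step 3 [1.5y] zero: DF = P = 1851/2000 ≈ 0.925500
step 4 [2y] swap r/2=846/37489: DF=(1 − 846/37489·(0.965500+0.942500+0.925500))/(1+846/37489) = 4577/5000 ≈ 0.915400
step 5 [2.5y] zero: DF = P = 9077/10000 ≈ 0.907700
step 6 [3y] swap r/2=1139/55427: DF=(1 − 1139/55427·(0.965500+0.942500+0.925500+0.915400+0.907700))/(1+1139/55427) = 8861/10000 ≈ 0.886100

1 1/2 1931/2000
2 1 377/400
3 3/2 1851/2000
4 2 4577/5000
5 5/2 9077/10000
6 3 8861/10000
f(1.5y,2.5y) = ((1851/2000)/(9077/10000) − 1)/(1) = 178/9077 ≈ 1.9610%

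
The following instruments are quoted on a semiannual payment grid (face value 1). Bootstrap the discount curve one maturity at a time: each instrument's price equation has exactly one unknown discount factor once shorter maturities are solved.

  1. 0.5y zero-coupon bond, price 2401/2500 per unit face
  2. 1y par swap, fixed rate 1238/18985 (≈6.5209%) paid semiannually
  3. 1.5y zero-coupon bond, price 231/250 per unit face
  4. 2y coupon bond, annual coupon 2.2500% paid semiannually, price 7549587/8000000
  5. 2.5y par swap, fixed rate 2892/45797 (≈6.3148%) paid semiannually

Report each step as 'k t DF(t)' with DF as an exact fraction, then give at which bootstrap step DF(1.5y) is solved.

step 1 [0.5y] zero: DF = P = 2401/2500 ≈ 0.960400
step 2 [1y] swap r/2=619/18985: DF=(1 − 619/18985·(0.960400))/(1+619/18985) = 9381/10000 ≈ 0.938100
step 3 [1.5y] zero: DF = P = 231/250 ≈ 0.924000
step 4 [2y] bond c/2=9/800: DF=(7549587/8000000 − 9/800·(0.960400+0.938100+0.924000))/(1+9/800) = 4509/5000 ≈ 0.901800
step 5 [2.5y] swap r/2=1446/45797: DF=(1 − 1446/45797·(0.960400+0.938100+0.924000+0.901800))/(1+1446/45797) = 4277/5000 ≈ 0.855400

1 1/2 2401/2500
2 1 9381/10000
3 3/2 231/250
4 2 4509/5000
5 5/2 4277/5000
DF(1.5y) is solved at step 3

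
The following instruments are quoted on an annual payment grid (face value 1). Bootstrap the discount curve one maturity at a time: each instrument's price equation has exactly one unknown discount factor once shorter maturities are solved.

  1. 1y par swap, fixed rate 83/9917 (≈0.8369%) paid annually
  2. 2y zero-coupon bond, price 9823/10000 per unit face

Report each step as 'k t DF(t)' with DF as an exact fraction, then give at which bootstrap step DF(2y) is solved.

1 1 9917/10000
2 2 9823/10000
DF(2y) is solved at step 2

step 1 [1y] swap r/1=83/9917: DF=(1 − 83/9917·(0))/(1+83/9917) = 9917/10000 ≈ 0.991700
step 2 [2y] zero: DF = P = 9823/10000 ≈ 0.982300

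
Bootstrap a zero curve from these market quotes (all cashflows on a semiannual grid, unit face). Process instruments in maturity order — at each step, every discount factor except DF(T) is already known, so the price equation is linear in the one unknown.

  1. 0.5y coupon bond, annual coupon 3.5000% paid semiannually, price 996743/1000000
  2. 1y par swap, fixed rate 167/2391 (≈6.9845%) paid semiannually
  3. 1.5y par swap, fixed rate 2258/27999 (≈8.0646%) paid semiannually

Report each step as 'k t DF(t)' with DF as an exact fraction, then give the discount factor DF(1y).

step 1 [0.5y] bond c/2=7/400: DF=(996743/1000000 − 7/400·(0))/(1+7/400) = 2449/2500 ≈ 0.979600
step 2 [1y] swap r/2=167/4782: DF=(1 − 167/4782·(0.979600))/(1+167/4782) = 2333/2500 ≈ 0.933200
step 3 [1.5y] swap r/2=1129/27999: DF=(1 − 1129/27999·(0.979600+0.933200))/(1+1129/27999) = 8871/10000 ≈ 0.887100

1 1/2 2449/2500
2 1 2333/2500
3 3/2 8871/10000
DF(1y) = 2333/2500 ≈ 0.933200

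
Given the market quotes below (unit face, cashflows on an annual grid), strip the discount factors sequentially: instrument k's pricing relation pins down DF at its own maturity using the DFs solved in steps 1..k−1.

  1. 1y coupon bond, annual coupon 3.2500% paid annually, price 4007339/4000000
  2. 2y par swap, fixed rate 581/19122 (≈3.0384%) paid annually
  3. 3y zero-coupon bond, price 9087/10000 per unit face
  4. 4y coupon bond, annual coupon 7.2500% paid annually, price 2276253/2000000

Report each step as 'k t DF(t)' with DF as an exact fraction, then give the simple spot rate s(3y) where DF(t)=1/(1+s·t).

1 1 9703/10000
2 2 9419/10000
3 3 9087/10000
4 4 1741/2000
s(3y) = (1/(9087/10000) − 1)/(3) = 913/27261 ≈ 3.3491%

step 1 [1y] bond c/1=13/400: DF=(4007339/4000000 − 13/400·(0))/(1+13/400) = 9703/10000 ≈ 0.970300
step 2 [2y] swap r/1=581/19122: DF=(1 − 581/19122·(0.970300))/(1+581/19122) = 9419/10000 ≈ 0.941900
step 3 [3y] zero: DF = P = 9087/10000 ≈ 0.908700
step 4 [4y] bond c/1=29/400: DF=(2276253/2000000 − 29/400·(0.970300+0.941900+0.908700))/(1+29/400) = 1741/2000 ≈ 0.870500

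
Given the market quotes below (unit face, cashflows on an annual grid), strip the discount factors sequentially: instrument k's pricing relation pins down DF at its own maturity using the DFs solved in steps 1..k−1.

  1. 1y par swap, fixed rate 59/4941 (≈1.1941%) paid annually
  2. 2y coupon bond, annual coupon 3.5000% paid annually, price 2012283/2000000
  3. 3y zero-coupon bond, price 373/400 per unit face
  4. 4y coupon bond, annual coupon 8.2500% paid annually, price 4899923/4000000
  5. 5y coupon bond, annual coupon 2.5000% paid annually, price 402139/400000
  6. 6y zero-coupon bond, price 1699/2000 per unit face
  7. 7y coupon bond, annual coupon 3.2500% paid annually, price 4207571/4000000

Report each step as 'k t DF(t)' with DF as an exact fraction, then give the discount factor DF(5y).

1 1 4941/5000
2 2 9387/10000
3 3 373/400
4 4 9137/10000
5 5 1111/1250
6 6 1699/2000
7 7 8453/10000
DF(5y) = 1111/1250 ≈ 0.888800

step 1 [1y] swap r/1=59/4941: DF=(1 − 59/4941·(0))/(1+59/4941) = 4941/5000 ≈ 0.988200
step 2 [2y] bond c/1=7/200: DF=(2012283/2000000 − 7/200·(0.988200))/(1+7/200) = 9387/10000 ≈ 0.938700
step 3 [3y] zero: DF = P = 373/400 ≈ 0.932500
step 4 [4y] bond c/1=33/400: DF=(4899923/4000000 − 33/400·(0.988200+0.938700+0.932500))/(1+33/400) = 9137/10000 ≈ 0.913700
step 5 [5y] bond c/1=1/40: DF=(402139/400000 − 1/40·(0.988200+0.938700+0.932500+0.913700))/(1+1/40) = 1111/1250 ≈ 0.888800
step 6 [6y] zero: DF = P = 1699/2000 ≈ 0.849500
step 7 [7y] bond c/1=13/400: DF=(4207571/4000000 − 13/400·(0.988200+0.938700+0.932500+0.913700+0.888800+0.849500))/(1+13/400) = 8453/10000 ≈ 0.845300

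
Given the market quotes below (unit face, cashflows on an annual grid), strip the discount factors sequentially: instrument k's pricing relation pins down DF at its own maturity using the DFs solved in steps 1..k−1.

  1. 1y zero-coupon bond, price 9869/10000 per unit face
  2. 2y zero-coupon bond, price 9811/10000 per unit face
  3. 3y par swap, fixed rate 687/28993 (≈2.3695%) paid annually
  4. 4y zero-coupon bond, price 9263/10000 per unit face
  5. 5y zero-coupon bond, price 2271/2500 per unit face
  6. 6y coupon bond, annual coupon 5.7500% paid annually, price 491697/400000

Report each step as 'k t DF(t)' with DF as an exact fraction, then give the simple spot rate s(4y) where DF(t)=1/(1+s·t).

1 1 9869/10000
2 2 9811/10000
3 3 9313/10000
4 4 9263/10000
5 5 2271/2500
6 6 181/200
s(4y) = (1/(9263/10000) − 1)/(4) = 737/37052 ≈ 1.9891%

step 1 [1y] zero: DF = P = 9869/10000 ≈ 0.986900
step 2 [2y] zero: DF = P = 9811/10000 ≈ 0.981100
step 3 [3y] swap r/1=687/28993: DF=(1 − 687/28993·(0.986900+0.981100))/(1+687/28993) = 9313/10000 ≈ 0.931300
step 4 [4y] zero: DF = P = 9263/10000 ≈ 0.926300
step 5 [5y] zero: DF = P = 2271/2500 ≈ 0.908400
step 6 [6y] bond c/1=23/400: DF=(491697/400000 − 23/400·(0.986900+0.981100+0.931300+0.926300+0.908400))/(1+23/400) = 181/200 ≈ 0.905000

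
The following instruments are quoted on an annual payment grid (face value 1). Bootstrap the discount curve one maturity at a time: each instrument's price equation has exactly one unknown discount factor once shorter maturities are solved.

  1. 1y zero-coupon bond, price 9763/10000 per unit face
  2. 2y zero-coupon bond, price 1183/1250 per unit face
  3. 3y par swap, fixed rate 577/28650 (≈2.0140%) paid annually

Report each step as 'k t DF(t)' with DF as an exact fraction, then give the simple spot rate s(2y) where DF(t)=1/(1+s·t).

1 1 9763/10000
2 2 1183/1250
3 3 9423/10000
s(2y) = (1/(1183/1250) − 1)/(2) = 67/2366 ≈ 2.8318%

step 1 [1y] zero: DF = P = 9763/10000 ≈ 0.976300
step 2 [2y] zero: DF = P = 1183/1250 ≈ 0.946400
step 3 [3y] swap r/1=577/28650: DF=(1 − 577/28650·(0.976300+0.946400))/(1+577/28650) = 9423/10000 ≈ 0.942300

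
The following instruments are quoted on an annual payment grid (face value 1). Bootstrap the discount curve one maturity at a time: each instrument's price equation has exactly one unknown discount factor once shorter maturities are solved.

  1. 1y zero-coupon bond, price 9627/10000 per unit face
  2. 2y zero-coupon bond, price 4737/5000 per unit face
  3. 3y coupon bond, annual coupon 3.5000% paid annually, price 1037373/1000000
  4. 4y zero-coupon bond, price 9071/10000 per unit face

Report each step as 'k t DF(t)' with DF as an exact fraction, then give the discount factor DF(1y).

step 1 [1y] zero: DF = P = 9627/10000 ≈ 0.962700
step 2 [2y] zero: DF = P = 4737/5000 ≈ 0.947400
step 3 [3y] bond c/1=7/200: DF=(1037373/1000000 − 7/200·(0.962700+0.947400))/(1+7/200) = 9377/10000 ≈ 0.937700
step 4 [4y] zero: DF = P = 9071/10000 ≈ 0.907100

1 1 9627/10000
2 2 4737/5000
3 3 9377/10000
4 4 9071/10000
DF(1y) = 9627/10000 ≈ 0.962700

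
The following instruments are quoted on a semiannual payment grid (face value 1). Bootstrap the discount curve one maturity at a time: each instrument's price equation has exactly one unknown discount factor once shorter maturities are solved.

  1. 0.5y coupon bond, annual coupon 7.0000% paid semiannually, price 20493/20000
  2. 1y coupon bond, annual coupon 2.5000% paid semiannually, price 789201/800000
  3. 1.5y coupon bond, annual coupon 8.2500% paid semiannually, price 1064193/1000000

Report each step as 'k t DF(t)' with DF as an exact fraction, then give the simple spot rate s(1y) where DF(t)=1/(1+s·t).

step 1 [0.5y] bond c/2=7/200: DF=(20493/20000 − 7/200·(0))/(1+7/200) = 99/100 ≈ 0.990000
step 2 [1y] bond c/2=1/80: DF=(789201/800000 − 1/80·(0.990000))/(1+1/80) = 9621/10000 ≈ 0.962100
step 3 [1.5y] bond c/2=33/800: DF=(1064193/1000000 − 33/800·(0.990000+0.962100))/(1+33/800) = 9447/10000 ≈ 0.944700

1 1/2 99/100
2 1 9621/10000
3 3/2 9447/10000
s(1y) = (1/(9621/10000) − 1)/(1) = 379/9621 ≈ 3.9393%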